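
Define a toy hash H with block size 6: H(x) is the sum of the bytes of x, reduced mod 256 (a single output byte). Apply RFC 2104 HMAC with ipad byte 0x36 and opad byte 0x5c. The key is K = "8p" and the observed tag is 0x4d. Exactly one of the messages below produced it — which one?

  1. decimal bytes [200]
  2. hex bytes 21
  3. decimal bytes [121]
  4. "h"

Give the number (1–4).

2

Key "8p" = 38 70 is 2 bytes ≤ B = 6; zero-pad to 6 bytes: K' = 38 70 00 00 00 00.
K' ⊕ ipad = 0e 46 36 36 36 36; K' ⊕ opad = 64 2c 5c 5c 5c 5c.
m1: inner = H(0e 46 36 36 36 36 c8) = f4; tag = H(64 2c 5c 5c 5c 5c f4) = f4
m2: inner = H(0e 46 36 36 36 36 21) = 4d; tag = H(64 2c 5c 5c 5c 5c 4d) = 4d ← matches
m3: inner = H(0e 46 36 36 36 36 79) = a5; tag = H(64 2c 5c 5c 5c 5c a5) = a5
m4: inner = H(0e 46 36 36 36 36 68) = 94; tag = H(64 2c 5c 5c 5c 5c 94) = 94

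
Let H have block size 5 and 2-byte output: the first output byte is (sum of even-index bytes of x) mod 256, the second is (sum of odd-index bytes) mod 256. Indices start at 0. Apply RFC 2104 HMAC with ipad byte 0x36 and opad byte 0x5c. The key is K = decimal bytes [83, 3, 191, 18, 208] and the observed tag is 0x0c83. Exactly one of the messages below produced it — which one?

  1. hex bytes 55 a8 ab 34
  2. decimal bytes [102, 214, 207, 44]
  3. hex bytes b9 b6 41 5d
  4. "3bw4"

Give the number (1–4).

2

Key decimal bytes [83, 3, 191, 18, 208] = 53 03 bf 12 d0 is exactly B = 5 bytes: K' = 53 03 bf 12 d0.
K' ⊕ ipad = 65 35 89 24 e6; K' ⊕ opad = 0f 5f e3 4e 8c.
m1: inner = H(65 35 89 24 e6 55 a8 ab 34) = b0 59; tag = H(0f 5f e3 4e 8c b0 59) = d75d
m2: inner = H(65 35 89 24 e6 66 d6 cf 2c) = d6 8e; tag = H(0f 5f e3 4e 8c d6 8e) = 0c83 ← matches
m3: inner = H(65 35 89 24 e6 b9 b6 41 5d) = e7 53; tag = H(0f 5f e3 4e 8c e7 53) = d194
m4: inner = H(65 35 89 24 e6 33 62 77 34) = 6a 03; tag = H(0f 5f e3 4e 8c 6a 03) = 8117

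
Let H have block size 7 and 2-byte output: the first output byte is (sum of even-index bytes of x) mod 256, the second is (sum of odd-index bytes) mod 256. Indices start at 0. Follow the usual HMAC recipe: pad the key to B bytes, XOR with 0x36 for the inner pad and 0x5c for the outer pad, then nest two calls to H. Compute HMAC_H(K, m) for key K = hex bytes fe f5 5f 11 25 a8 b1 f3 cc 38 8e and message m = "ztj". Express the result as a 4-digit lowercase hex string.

240e

Key hex bytes fe f5 5f 11 25 a8 b1 f3 cc 38 8e is 11 bytes > B = 7, so hash it first: H(key) = 8d d9, then zero-pad to 7 bytes: K' = 8d d9 00 00 00 00 00.
K' ⊕ ipad = bb ef 36 36 36 36 36.  K' ⊕ opad = d1 85 5c 5c 5c 5c 5c.
Inner input = (K'⊕ipad) ∥ m = bb ef 36 36 36 36 36 ∥ 7a 74 6a.
Inner hash: even-index sum = 465 mod 256 = 209; odd-index sum = 575 mod 256 = 63 → d1 3f.
Outer input = (K'⊕opad) ∥ inner = d1 85 5c 5c 5c 5c 5c ∥ d1 3f.
Outer hash (tag): even-index sum = 548 mod 256 = 36; odd-index sum = 526 mod 256 = 14 → 24 0e.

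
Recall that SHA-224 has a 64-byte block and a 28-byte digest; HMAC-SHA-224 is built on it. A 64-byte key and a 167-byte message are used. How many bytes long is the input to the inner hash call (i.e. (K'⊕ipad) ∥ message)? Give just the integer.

231

Key is 64 ≤ 64 bytes, zero-padded: |K'| = 64.
Inner input = (K'⊕ipad) ∥ m → 64 + 167 = 231 bytes.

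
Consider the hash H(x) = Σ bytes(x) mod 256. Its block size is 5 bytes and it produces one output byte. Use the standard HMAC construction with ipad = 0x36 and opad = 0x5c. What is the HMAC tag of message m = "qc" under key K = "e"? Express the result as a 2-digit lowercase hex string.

Key "e" = 65 is 1 byte ≤ B = 5; zero-pad to 5 bytes: K' = 65 00 00 00 00.
K' ⊕ ipad = 53 36 36 36 36.  K' ⊕ opad = 39 5c 5c 5c 5c.
Inner input = (K'⊕ipad) ∥ m = 53 36 36 36 36 ∥ 71 63.
Inner hash: sum = 83+54+54+54+54+113+99 = 511; mod 256 = 255 → ff.
Outer input = (K'⊕opad) ∥ inner = 39 5c 5c 5c 5c ∥ ff.
Outer hash (tag): sum = 57+92+92+92+92+255 = 680; mod 256 = 168 → a8.

a8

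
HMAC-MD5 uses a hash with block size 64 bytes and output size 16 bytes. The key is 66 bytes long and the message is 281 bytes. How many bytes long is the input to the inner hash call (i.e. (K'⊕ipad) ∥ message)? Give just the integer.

345

Key is 66 > 64 bytes, so it is hashed to 16 bytes then zero-padded to 64: |K'| = 64.
Inner input = (K'⊕ipad) ∥ m → 64 + 281 = 345 bytes.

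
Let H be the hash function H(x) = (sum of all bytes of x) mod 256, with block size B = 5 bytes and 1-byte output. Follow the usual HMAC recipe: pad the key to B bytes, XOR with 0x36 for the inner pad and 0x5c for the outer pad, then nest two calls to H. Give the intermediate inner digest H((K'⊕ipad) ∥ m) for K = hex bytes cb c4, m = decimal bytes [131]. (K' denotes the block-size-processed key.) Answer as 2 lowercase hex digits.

14

Key hex bytes cb c4 is 2 bytes ≤ B = 5; zero-pad to 5 bytes: K' = cb c4 00 00 00.
K' ⊕ ipad = fd f2 36 36 36.
Inner input = fd f2 36 36 36 ∥ 83.
Inner hash: sum = 253+242+54+54+54+131 = 788; mod 256 = 20 → 14.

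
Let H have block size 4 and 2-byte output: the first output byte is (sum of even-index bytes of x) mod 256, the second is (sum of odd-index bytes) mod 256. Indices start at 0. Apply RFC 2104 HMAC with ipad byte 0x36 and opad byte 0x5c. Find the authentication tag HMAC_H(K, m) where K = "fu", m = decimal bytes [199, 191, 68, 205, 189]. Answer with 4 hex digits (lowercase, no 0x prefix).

e48a

Key "fu" = 66 75 is 2 bytes ≤ B = 4; zero-pad to 4 bytes: K' = 66 75 00 00.
K' ⊕ ipad = 50 43 36 36.  K' ⊕ opad = 3a 29 5c 5c.
Inner input = (K'⊕ipad) ∥ m = 50 43 36 36 ∥ c7 bf 44 cd bd.
Inner hash: even-index sum = 590 mod 256 = 78; odd-index sum = 517 mod 256 = 5 → 4e 05.
Outer input = (K'⊕opad) ∥ inner = 3a 29 5c 5c ∥ 4e 05.
Outer hash (tag): even-index sum = 228 mod 256 = 228; odd-index sum = 138 mod 256 = 138 → e4 8a.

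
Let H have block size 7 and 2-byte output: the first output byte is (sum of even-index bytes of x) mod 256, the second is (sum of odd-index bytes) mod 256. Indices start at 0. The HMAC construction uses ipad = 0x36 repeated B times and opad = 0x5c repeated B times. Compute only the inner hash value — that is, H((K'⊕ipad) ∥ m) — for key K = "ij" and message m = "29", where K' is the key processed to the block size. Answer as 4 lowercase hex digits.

Key "ij" = 69 6a is 2 bytes ≤ B = 7; zero-pad to 7 bytes: K' = 69 6a 00 00 00 00 00.
K' ⊕ ipad = 5f 5c 36 36 36 36 36.
Inner input = 5f 5c 36 36 36 36 36 ∥ 32 39.
Inner hash: even-index sum = 314 mod 256 = 58; odd-index sum = 250 mod 256 = 250 → 3a fa.

3afa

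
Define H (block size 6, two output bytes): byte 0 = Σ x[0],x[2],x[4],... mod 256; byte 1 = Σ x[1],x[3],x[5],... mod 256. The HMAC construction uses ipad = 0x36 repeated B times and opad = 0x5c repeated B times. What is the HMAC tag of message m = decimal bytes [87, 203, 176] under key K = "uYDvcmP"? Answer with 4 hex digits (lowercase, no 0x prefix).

b559

Key "uYDvcmP" = 75 59 44 76 63 6d 50 is 7 bytes > B = 6, so hash it first: H(key) = 6c 3c, then zero-pad to 6 bytes: K' = 6c 3c 00 00 00 00.
K' ⊕ ipad = 5a 0a 36 36 36 36.  K' ⊕ opad = 30 60 5c 5c 5c 5c.
Inner input = (K'⊕ipad) ∥ m = 5a 0a 36 36 36 36 ∥ 57 cb b0.
Inner hash: even-index sum = 461 mod 256 = 205; odd-index sum = 321 mod 256 = 65 → cd 41.
Outer input = (K'⊕opad) ∥ inner = 30 60 5c 5c 5c 5c ∥ cd 41.
Outer hash (tag): even-index sum = 437 mod 256 = 181; odd-index sum = 345 mod 256 = 89 → b5 59.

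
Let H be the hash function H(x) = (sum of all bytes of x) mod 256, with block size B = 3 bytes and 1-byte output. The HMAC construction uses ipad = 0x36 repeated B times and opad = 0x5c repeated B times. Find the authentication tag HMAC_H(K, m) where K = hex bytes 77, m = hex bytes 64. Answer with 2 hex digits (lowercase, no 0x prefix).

f4

Key hex bytes 77 is 1 byte ≤ B = 3; zero-pad to 3 bytes: K' = 77 00 00.
K' ⊕ ipad = 41 36 36.  K' ⊕ opad = 2b 5c 5c.
Inner input = (K'⊕ipad) ∥ m = 41 36 36 ∥ 64.
Inner hash: sum = 65+54+54+100 = 273; mod 256 = 17 → 11.
Outer input = (K'⊕opad) ∥ inner = 2b 5c 5c ∥ 11.
Outer hash (tag): sum = 43+92+92+17 = 244 → f4.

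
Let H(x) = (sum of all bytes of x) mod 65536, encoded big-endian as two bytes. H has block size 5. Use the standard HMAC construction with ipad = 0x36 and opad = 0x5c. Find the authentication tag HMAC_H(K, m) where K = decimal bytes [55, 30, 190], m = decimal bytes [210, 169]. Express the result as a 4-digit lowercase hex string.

02e1

Key decimal bytes [55, 30, 190] = 37 1e be is 3 bytes ≤ B = 5; zero-pad to 5 bytes: K' = 37 1e be 00 00.
K' ⊕ ipad = 01 28 88 36 36.  K' ⊕ opad = 6b 42 e2 5c 5c.
Inner input = (K'⊕ipad) ∥ m = 01 28 88 36 36 ∥ d2 a9.
Inner hash: sum = 1+40+136+54+54+210+169 = 664 → 02 98.
Outer input = (K'⊕opad) ∥ inner = 6b 42 e2 5c 5c ∥ 02 98.
Outer hash (tag): sum = 107+66+226+92+92+2+152 = 737 → 02 e1.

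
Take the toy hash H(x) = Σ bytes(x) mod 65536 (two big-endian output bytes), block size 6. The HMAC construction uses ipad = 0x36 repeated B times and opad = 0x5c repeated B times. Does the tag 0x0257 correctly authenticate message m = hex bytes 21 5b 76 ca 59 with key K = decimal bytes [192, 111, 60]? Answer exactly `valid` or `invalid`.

Key decimal bytes [192, 111, 60] = c0 6f 3c is 3 bytes ≤ B = 6; zero-pad to 6 bytes: K' = c0 6f 3c 00 00 00.
K' ⊕ ipad = f6 59 0a 36 36 36; K' ⊕ opad = 9c 33 60 5c 5c 5c.
Inner hash: sum = 246+89+10+54+54+54+33+91+118+202+89 = 1040 → 04 10.
Outer hash (recomputed tag): sum = 156+51+96+92+92+92+4+16 = 599 → 02 57.
Recomputed tag = 0257; claimed = 0257 → match.

valid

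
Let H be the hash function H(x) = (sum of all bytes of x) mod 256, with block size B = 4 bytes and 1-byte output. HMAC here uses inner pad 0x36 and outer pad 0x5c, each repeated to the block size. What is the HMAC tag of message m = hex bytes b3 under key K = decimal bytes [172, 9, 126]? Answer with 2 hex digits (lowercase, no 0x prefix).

cd

Key decimal bytes [172, 9, 126] = ac 09 7e is 3 bytes ≤ B = 4; zero-pad to 4 bytes: K' = ac 09 7e 00.
K' ⊕ ipad = 9a 3f 48 36.  K' ⊕ opad = f0 55 22 5c.
Inner input = (K'⊕ipad) ∥ m = 9a 3f 48 36 ∥ b3.
Inner hash: sum = 154+63+72+54+179 = 522; mod 256 = 10 → 0a.
Outer input = (K'⊕opad) ∥ inner = f0 55 22 5c ∥ 0a.
Outer hash (tag): sum = 240+85+34+92+10 = 461; mod 256 = 205 → cd.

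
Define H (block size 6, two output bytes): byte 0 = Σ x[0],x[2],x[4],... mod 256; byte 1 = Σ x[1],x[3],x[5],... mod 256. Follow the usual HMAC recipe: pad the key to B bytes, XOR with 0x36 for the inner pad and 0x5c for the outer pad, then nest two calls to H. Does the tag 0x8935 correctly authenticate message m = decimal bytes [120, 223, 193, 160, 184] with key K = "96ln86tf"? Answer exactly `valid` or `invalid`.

valid

Key "96ln86tf" = 39 36 6c 6e 38 36 74 66 is 8 bytes > B = 6, so hash it first: H(key) = 51 40, then zero-pad to 6 bytes: K' = 51 40 00 00 00 00.
K' ⊕ ipad = 67 76 36 36 36 36; K' ⊕ opad = 0d 1c 5c 5c 5c 5c.
Inner hash: even-index sum = 708 mod 256 = 196; odd-index sum = 609 mod 256 = 97 → c4 61.
Outer hash (recomputed tag): even-index sum = 393 mod 256 = 137; odd-index sum = 309 mod 256 = 53 → 89 35.
Recomputed tag = 8935; claimed = 8935 → match.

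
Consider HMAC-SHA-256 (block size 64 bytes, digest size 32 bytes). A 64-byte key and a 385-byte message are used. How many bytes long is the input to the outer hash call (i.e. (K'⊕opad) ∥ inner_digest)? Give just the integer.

96

Key is 64 ≤ 64 bytes, zero-padded: |K'| = 64.
Outer input = (K'⊕opad) ∥ H(inner) → 64 + 32 = 96 bytes.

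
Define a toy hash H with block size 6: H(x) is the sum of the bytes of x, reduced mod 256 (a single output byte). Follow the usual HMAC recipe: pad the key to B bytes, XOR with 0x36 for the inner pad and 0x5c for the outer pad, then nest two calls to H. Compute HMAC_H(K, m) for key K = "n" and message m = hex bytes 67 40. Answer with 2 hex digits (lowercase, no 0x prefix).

0b

Key "n" = 6e is 1 byte ≤ B = 6; zero-pad to 6 bytes: K' = 6e 00 00 00 00 00.
K' ⊕ ipad = 58 36 36 36 36 36.  K' ⊕ opad = 32 5c 5c 5c 5c 5c.
Inner input = (K'⊕ipad) ∥ m = 58 36 36 36 36 36 ∥ 67 40.
Inner hash: sum = 88+54+54+54+54+54+103+64 = 525; mod 256 = 13 → 0d.
Outer input = (K'⊕opad) ∥ inner = 32 5c 5c 5c 5c 5c ∥ 0d.
Outer hash (tag): sum = 50+92+92+92+92+92+13 = 523; mod 256 = 11 → 0b.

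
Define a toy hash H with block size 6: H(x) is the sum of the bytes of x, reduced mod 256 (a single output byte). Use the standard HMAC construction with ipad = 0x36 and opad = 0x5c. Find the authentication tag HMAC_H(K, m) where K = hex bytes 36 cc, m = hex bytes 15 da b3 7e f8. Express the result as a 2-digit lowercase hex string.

Key hex bytes 36 cc is 2 bytes ≤ B = 6; zero-pad to 6 bytes: K' = 36 cc 00 00 00 00.
K' ⊕ ipad = 00 fa 36 36 36 36.  K' ⊕ opad = 6a 90 5c 5c 5c 5c.
Inner input = (K'⊕ipad) ∥ m = 00 fa 36 36 36 36 ∥ 15 da b3 7e f8.
Inner hash: sum = 0+250+54+54+54+54+21+218+179+126+248 = 1258; mod 256 = 234 → ea.
Outer input = (K'⊕opad) ∥ inner = 6a 90 5c 5c 5c 5c ∥ ea.
Outer hash (tag): sum = 106+144+92+92+92+92+234 = 852; mod 256 = 84 → 54.

54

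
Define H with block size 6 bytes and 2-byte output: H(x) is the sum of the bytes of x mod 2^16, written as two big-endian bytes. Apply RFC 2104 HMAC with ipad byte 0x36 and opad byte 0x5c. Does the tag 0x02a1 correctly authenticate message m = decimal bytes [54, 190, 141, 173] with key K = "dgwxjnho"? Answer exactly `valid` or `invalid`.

valid

Key "dgwxjnho" = 64 67 77 78 6a 6e 68 6f is 8 bytes > B = 6, so hash it first: H(key) = 03 69, then zero-pad to 6 bytes: K' = 03 69 00 00 00 00.
K' ⊕ ipad = 35 5f 36 36 36 36; K' ⊕ opad = 5f 35 5c 5c 5c 5c.
Inner hash: sum = 53+95+54+54+54+54+54+190+141+173 = 922 → 03 9a.
Outer hash (recomputed tag): sum = 95+53+92+92+92+92+3+154 = 673 → 02 a1.
Recomputed tag = 02a1; claimed = 02a1 → match.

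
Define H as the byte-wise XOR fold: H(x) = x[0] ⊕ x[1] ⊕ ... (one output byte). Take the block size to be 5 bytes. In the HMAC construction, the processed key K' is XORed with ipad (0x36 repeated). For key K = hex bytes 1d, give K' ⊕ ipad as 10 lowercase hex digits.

2b36363636

Key hex bytes 1d is 1 byte ≤ B = 5; zero-pad to 5 bytes: K' = 1d 00 00 00 00.
XOR each byte with 0x36: 1d⊕36=2b, 00⊕36=36, 00⊕36=36, 00⊕36=36, 00⊕36=36.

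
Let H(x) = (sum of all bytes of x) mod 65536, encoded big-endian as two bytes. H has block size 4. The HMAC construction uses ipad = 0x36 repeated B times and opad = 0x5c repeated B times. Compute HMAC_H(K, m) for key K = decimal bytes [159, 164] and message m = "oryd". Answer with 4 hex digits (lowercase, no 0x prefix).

Key decimal bytes [159, 164] = 9f a4 is 2 bytes ≤ B = 4; zero-pad to 4 bytes: K' = 9f a4 00 00.
K' ⊕ ipad = a9 92 36 36.  K' ⊕ opad = c3 f8 5c 5c.
Inner input = (K'⊕ipad) ∥ m = a9 92 36 36 ∥ 6f 72 79 64.
Inner hash: sum = 169+146+54+54+111+114+121+100 = 869 → 03 65.
Outer input = (K'⊕opad) ∥ inner = c3 f8 5c 5c ∥ 03 65.
Outer hash (tag): sum = 195+248+92+92+3+101 = 731 → 02 db.

02db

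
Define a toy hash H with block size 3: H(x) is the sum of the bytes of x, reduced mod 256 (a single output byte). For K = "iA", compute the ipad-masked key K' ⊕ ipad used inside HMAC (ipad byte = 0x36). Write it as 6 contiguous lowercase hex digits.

5f7736

Key "iA" = 69 41 is 2 bytes ≤ B = 3; zero-pad to 3 bytes: K' = 69 41 00.
XOR each byte with 0x36: 69⊕36=5f, 41⊕36=77, 00⊕36=36.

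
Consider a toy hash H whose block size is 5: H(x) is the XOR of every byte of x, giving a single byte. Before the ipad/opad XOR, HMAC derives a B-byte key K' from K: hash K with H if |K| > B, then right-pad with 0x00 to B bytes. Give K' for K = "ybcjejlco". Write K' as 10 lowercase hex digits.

|K| = 9 > B = 5, so first hash the key.
H(K): XOR 79⊕62⊕63⊕6a⊕65⊕6a⊕6c⊕63⊕6f = 7d.
Zero-pad H(K) = 7d to 5 bytes: K' = 7d 00 00 00 00.

7d00000000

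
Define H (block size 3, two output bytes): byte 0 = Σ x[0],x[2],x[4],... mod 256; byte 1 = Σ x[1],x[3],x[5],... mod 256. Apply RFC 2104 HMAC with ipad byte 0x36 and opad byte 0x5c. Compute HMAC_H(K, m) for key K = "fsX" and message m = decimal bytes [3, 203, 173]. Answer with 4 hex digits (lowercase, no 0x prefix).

Key "fsX" = 66 73 58 is exactly B = 3 bytes: K' = 66 73 58.
K' ⊕ ipad = 50 45 6e.  K' ⊕ opad = 3a 2f 04.
Inner input = (K'⊕ipad) ∥ m = 50 45 6e ∥ 03 cb ad.
Inner hash: even-index sum = 393 mod 256 = 137; odd-index sum = 245 mod 256 = 245 → 89 f5.
Outer input = (K'⊕opad) ∥ inner = 3a 2f 04 ∥ 89 f5.
Outer hash (tag): even-index sum = 307 mod 256 = 51; odd-index sum = 184 mod 256 = 184 → 33 b8.

33b8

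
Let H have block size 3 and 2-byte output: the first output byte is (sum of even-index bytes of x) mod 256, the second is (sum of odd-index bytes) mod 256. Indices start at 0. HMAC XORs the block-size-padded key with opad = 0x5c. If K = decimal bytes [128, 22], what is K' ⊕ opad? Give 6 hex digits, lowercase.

dc4a5c

Key decimal bytes [128, 22] = 80 16 is 2 bytes ≤ B = 3; zero-pad to 3 bytes: K' = 80 16 00.
XOR each byte with 0x5c: 80⊕5c=dc, 16⊕5c=4a, 00⊕5c=5c.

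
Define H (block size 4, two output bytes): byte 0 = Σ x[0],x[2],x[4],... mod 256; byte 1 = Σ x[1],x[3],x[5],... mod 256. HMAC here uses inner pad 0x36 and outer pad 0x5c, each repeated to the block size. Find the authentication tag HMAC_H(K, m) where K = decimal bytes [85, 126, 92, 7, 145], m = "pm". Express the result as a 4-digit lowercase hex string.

948b

Key decimal bytes [85, 126, 92, 7, 145] = 55 7e 5c 07 91 is 5 bytes > B = 4, so hash it first: H(key) = 42 85, then zero-pad to 4 bytes: K' = 42 85 00 00.
K' ⊕ ipad = 74 b3 36 36.  K' ⊕ opad = 1e d9 5c 5c.
Inner input = (K'⊕ipad) ∥ m = 74 b3 36 36 ∥ 70 6d.
Inner hash: even-index sum = 282 mod 256 = 26; odd-index sum = 342 mod 256 = 86 → 1a 56.
Outer input = (K'⊕opad) ∥ inner = 1e d9 5c 5c ∥ 1a 56.
Outer hash (tag): even-index sum = 148 mod 256 = 148; odd-index sum = 395 mod 256 = 139 → 94 8b.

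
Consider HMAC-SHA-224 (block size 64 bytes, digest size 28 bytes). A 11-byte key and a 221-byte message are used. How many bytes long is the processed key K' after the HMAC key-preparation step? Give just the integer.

64

Key is 11 ≤ 64 bytes, zero-padded: |K'| = 64.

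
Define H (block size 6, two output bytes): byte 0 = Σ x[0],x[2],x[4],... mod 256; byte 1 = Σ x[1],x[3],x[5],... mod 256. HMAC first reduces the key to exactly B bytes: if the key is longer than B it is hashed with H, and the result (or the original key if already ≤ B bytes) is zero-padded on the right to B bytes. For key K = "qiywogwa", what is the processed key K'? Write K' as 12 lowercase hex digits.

|K| = 8 > B = 6, so first hash the key.
H(K): even-index sum = 464 mod 256 = 208; odd-index sum = 424 mod 256 = 168 → d0 a8.
Zero-pad H(K) = d0 a8 to 6 bytes: K' = d0 a8 00 00 00 00.

d0a800000000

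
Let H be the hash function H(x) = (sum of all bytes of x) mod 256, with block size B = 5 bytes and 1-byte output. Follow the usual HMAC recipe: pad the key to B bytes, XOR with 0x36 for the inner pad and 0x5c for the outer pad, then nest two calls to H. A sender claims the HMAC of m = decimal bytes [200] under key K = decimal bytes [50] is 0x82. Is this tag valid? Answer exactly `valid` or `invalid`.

Key decimal bytes [50] = 32 is 1 byte ≤ B = 5; zero-pad to 5 bytes: K' = 32 00 00 00 00.
K' ⊕ ipad = 04 36 36 36 36; K' ⊕ opad = 6e 5c 5c 5c 5c.
Inner hash: sum = 4+54+54+54+54+200 = 420; mod 256 = 164 → a4.
Outer hash (recomputed tag): sum = 110+92+92+92+92+164 = 642; mod 256 = 130 → 82.
Recomputed tag = 82; claimed = 82 → match.

valid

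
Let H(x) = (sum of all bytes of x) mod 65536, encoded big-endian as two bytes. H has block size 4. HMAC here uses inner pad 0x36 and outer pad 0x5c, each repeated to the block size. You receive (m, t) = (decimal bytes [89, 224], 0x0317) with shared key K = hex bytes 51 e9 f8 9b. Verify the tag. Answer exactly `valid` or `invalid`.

Key hex bytes 51 e9 f8 9b is exactly B = 4 bytes: K' = 51 e9 f8 9b.
K' ⊕ ipad = 67 df ce ad; K' ⊕ opad = 0d b5 a4 c7.
Inner hash: sum = 103+223+206+173+89+224 = 1018 → 03 fa.
Outer hash (recomputed tag): sum = 13+181+164+199+3+250 = 810 → 03 2a.
Recomputed tag = 032a; claimed = 0317 → mismatch.

invalid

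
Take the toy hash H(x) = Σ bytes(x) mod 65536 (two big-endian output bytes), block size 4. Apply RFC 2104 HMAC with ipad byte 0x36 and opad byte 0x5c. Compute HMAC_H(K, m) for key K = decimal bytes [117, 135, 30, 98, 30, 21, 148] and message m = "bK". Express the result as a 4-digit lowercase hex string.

01f8

Key decimal bytes [117, 135, 30, 98, 30, 21, 148] = 75 87 1e 62 1e 15 94 is 7 bytes > B = 4, so hash it first: H(key) = 02 43, then zero-pad to 4 bytes: K' = 02 43 00 00.
K' ⊕ ipad = 34 75 36 36.  K' ⊕ opad = 5e 1f 5c 5c.
Inner input = (K'⊕ipad) ∥ m = 34 75 36 36 ∥ 62 4b.
Inner hash: sum = 52+117+54+54+98+75 = 450 → 01 c2.
Outer input = (K'⊕opad) ∥ inner = 5e 1f 5c 5c ∥ 01 c2.
Outer hash (tag): sum = 94+31+92+92+1+194 = 504 → 01 f8.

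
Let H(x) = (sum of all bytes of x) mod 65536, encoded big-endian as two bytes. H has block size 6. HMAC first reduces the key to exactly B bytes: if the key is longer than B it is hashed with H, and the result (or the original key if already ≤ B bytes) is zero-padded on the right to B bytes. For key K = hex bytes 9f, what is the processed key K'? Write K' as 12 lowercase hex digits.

Key hex bytes 9f is 1 byte ≤ B = 6; zero-pad to 6 bytes: K' = 9f 00 00 00 00 00.

9f0000000000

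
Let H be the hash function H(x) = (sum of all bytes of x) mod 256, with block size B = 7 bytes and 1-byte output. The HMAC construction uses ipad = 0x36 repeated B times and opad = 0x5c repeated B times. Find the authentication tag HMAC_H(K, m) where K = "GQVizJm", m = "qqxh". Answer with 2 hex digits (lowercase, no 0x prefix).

Key "GQVizJm" = 47 51 56 69 7a 4a 6d is exactly B = 7 bytes: K' = 47 51 56 69 7a 4a 6d.
K' ⊕ ipad = 71 67 60 5f 4c 7c 5b.  K' ⊕ opad = 1b 0d 0a 35 26 16 31.
Inner input = (K'⊕ipad) ∥ m = 71 67 60 5f 4c 7c 5b ∥ 71 71 78 68.
Inner hash: sum = 113+103+96+95+76+124+91+113+113+120+104 = 1148; mod 256 = 124 → 7c.
Outer input = (K'⊕opad) ∥ inner = 1b 0d 0a 35 26 16 31 ∥ 7c.
Outer hash (tag): sum = 27+13+10+53+38+22+49+124 = 336; mod 256 = 80 → 50.

50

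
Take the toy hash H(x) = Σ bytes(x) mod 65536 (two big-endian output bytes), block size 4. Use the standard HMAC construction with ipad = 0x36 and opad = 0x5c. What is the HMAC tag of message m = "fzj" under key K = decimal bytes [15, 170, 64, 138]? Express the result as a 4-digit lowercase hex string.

Key decimal bytes [15, 170, 64, 138] = 0f aa 40 8a is exactly B = 4 bytes: K' = 0f aa 40 8a.
K' ⊕ ipad = 39 9c 76 bc.  K' ⊕ opad = 53 f6 1c d6.
Inner input = (K'⊕ipad) ∥ m = 39 9c 76 bc ∥ 66 7a 6a.
Inner hash: sum = 57+156+118+188+102+122+106 = 849 → 03 51.
Outer input = (K'⊕opad) ∥ inner = 53 f6 1c d6 ∥ 03 51.
Outer hash (tag): sum = 83+246+28+214+3+81 = 655 → 02 8f.

028f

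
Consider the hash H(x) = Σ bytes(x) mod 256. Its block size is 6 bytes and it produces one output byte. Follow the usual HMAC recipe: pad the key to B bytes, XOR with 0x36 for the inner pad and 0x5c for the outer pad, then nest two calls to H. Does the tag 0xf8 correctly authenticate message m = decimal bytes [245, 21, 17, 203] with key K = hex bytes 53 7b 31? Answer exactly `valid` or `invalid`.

Key hex bytes 53 7b 31 is 3 bytes ≤ B = 6; zero-pad to 6 bytes: K' = 53 7b 31 00 00 00.
K' ⊕ ipad = 65 4d 07 36 36 36; K' ⊕ opad = 0f 27 6d 5c 5c 5c.
Inner hash: sum = 101+77+7+54+54+54+245+21+17+203 = 833; mod 256 = 65 → 41.
Outer hash (recomputed tag): sum = 15+39+109+92+92+92+65 = 504; mod 256 = 248 → f8.
Recomputed tag = f8; claimed = f8 → match.

valid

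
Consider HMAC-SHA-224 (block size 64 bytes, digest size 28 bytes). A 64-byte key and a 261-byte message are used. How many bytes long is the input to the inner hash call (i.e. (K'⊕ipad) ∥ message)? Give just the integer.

325

Key is 64 ≤ 64 bytes, zero-padded: |K'| = 64.
Inner input = (K'⊕ipad) ∥ m → 64 + 261 = 325 bytes.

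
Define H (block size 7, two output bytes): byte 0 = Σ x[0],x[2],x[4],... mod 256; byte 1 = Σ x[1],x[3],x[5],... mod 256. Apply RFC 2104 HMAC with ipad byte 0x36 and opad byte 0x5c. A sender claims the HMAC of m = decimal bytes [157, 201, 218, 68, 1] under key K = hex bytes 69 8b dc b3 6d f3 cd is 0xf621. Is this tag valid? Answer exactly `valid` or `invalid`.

valid

Key hex bytes 69 8b dc b3 6d f3 cd is exactly B = 7 bytes: K' = 69 8b dc b3 6d f3 cd.
K' ⊕ ipad = 5f bd ea 85 5b c5 fb; K' ⊕ opad = 35 d7 80 ef 31 af 91.
Inner hash: even-index sum = 940 mod 256 = 172; odd-index sum = 895 mod 256 = 127 → ac 7f.
Outer hash (recomputed tag): even-index sum = 502 mod 256 = 246; odd-index sum = 801 mod 256 = 33 → f6 21.
Recomputed tag = f621; claimed = f621 → match.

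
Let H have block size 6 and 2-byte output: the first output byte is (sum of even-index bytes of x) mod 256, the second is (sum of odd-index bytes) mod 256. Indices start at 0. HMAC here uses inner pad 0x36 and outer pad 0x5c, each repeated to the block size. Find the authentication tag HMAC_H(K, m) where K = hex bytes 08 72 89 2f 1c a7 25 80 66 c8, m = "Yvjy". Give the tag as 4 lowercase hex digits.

5985

Key hex bytes 08 72 89 2f 1c a7 25 80 66 c8 is 10 bytes > B = 6, so hash it first: H(key) = 38 90, then zero-pad to 6 bytes: K' = 38 90 00 00 00 00.
K' ⊕ ipad = 0e a6 36 36 36 36.  K' ⊕ opad = 64 cc 5c 5c 5c 5c.
Inner input = (K'⊕ipad) ∥ m = 0e a6 36 36 36 36 ∥ 59 76 6a 79.
Inner hash: even-index sum = 317 mod 256 = 61; odd-index sum = 513 mod 256 = 1 → 3d 01.
Outer input = (K'⊕opad) ∥ inner = 64 cc 5c 5c 5c 5c ∥ 3d 01.
Outer hash (tag): even-index sum = 345 mod 256 = 89; odd-index sum = 389 mod 256 = 133 → 59 85.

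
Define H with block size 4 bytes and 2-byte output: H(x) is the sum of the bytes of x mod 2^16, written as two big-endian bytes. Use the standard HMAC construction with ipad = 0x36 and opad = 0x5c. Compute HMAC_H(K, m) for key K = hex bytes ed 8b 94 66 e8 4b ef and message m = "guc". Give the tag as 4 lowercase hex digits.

0259

Key hex bytes ed 8b 94 66 e8 4b ef is 7 bytes > B = 4, so hash it first: H(key) = 04 94, then zero-pad to 4 bytes: K' = 04 94 00 00.
K' ⊕ ipad = 32 a2 36 36.  K' ⊕ opad = 58 c8 5c 5c.
Inner input = (K'⊕ipad) ∥ m = 32 a2 36 36 ∥ 67 75 63.
Inner hash: sum = 50+162+54+54+103+117+99 = 639 → 02 7f.
Outer input = (K'⊕opad) ∥ inner = 58 c8 5c 5c ∥ 02 7f.
Outer hash (tag): sum = 88+200+92+92+2+127 = 601 → 02 59.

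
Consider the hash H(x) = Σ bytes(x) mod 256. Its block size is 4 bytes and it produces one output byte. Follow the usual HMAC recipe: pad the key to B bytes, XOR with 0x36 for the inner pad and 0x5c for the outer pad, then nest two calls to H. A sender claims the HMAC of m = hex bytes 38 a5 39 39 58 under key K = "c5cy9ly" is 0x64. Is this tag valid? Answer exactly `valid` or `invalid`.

Key "c5cy9ly" = 63 35 63 79 39 6c 79 is 7 bytes > B = 4, so hash it first: H(key) = 92, then zero-pad to 4 bytes: K' = 92 00 00 00.
K' ⊕ ipad = a4 36 36 36; K' ⊕ opad = ce 5c 5c 5c.
Inner hash: sum = 164+54+54+54+56+165+57+57+88 = 749; mod 256 = 237 → ed.
Outer hash (recomputed tag): sum = 206+92+92+92+237 = 719; mod 256 = 207 → cf.
Recomputed tag = cf; claimed = 64 → mismatch.

invalid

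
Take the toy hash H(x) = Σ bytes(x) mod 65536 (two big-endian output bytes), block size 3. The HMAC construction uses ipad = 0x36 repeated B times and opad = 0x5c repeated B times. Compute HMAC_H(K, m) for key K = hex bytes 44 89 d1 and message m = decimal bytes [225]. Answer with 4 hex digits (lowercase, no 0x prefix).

Key hex bytes 44 89 d1 is exactly B = 3 bytes: K' = 44 89 d1.
K' ⊕ ipad = 72 bf e7.  K' ⊕ opad = 18 d5 8d.
Inner input = (K'⊕ipad) ∥ m = 72 bf e7 ∥ e1.
Inner hash: sum = 114+191+231+225 = 761 → 02 f9.
Outer input = (K'⊕opad) ∥ inner = 18 d5 8d ∥ 02 f9.
Outer hash (tag): sum = 24+213+141+2+249 = 629 → 02 75.

0275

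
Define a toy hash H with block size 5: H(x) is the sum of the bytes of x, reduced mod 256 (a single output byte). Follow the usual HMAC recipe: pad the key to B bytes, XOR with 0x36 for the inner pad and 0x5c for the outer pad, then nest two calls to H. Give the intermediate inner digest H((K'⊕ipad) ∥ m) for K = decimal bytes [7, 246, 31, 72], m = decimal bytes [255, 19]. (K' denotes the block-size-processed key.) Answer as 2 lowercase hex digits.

e0

Key decimal bytes [7, 246, 31, 72] = 07 f6 1f 48 is 4 bytes ≤ B = 5; zero-pad to 5 bytes: K' = 07 f6 1f 48 00.
K' ⊕ ipad = 31 c0 29 7e 36.
Inner input = 31 c0 29 7e 36 ∥ ff 13.
Inner hash: sum = 49+192+41+126+54+255+19 = 736; mod 256 = 224 → e0.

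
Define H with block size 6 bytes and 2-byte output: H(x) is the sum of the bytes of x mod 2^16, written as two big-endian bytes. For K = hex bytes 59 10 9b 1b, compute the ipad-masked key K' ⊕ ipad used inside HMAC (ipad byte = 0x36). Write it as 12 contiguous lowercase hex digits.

6f26ad2d3636

Key hex bytes 59 10 9b 1b is 4 bytes ≤ B = 6; zero-pad to 6 bytes: K' = 59 10 9b 1b 00 00.
XOR each byte with 0x36: 59⊕36=6f, 10⊕36=26, 9b⊕36=ad, 1b⊕36=2d, 00⊕36=36, 00⊕36=36.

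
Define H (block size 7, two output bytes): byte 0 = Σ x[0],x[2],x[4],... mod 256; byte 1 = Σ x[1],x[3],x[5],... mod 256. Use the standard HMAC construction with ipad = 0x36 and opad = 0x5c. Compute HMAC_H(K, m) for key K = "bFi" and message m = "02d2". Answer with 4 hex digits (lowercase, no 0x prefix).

Key "bFi" = 62 46 69 is 3 bytes ≤ B = 7; zero-pad to 7 bytes: K' = 62 46 69 00 00 00 00.
K' ⊕ ipad = 54 70 5f 36 36 36 36.  K' ⊕ opad = 3e 1a 35 5c 5c 5c 5c.
Inner input = (K'⊕ipad) ∥ m = 54 70 5f 36 36 36 36 ∥ 30 32 64 32.
Inner hash: even-index sum = 387 mod 256 = 131; odd-index sum = 368 mod 256 = 112 → 83 70.
Outer input = (K'⊕opad) ∥ inner = 3e 1a 35 5c 5c 5c 5c ∥ 83 70.
Outer hash (tag): even-index sum = 411 mod 256 = 155; odd-index sum = 341 mod 256 = 85 → 9b 55.

9b55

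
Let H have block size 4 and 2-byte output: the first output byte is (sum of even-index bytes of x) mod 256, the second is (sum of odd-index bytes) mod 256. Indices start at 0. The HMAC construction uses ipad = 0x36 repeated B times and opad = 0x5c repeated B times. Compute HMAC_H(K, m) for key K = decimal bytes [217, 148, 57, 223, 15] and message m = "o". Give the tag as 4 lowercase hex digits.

Key decimal bytes [217, 148, 57, 223, 15] = d9 94 39 df 0f is 5 bytes > B = 4, so hash it first: H(key) = 21 73, then zero-pad to 4 bytes: K' = 21 73 00 00.
K' ⊕ ipad = 17 45 36 36.  K' ⊕ opad = 7d 2f 5c 5c.
Inner input = (K'⊕ipad) ∥ m = 17 45 36 36 ∥ 6f.
Inner hash: even-index sum = 188 mod 256 = 188; odd-index sum = 123 mod 256 = 123 → bc 7b.
Outer input = (K'⊕opad) ∥ inner = 7d 2f 5c 5c ∥ bc 7b.
Outer hash (tag): even-index sum = 405 mod 256 = 149; odd-index sum = 262 mod 256 = 6 → 95 06.

9506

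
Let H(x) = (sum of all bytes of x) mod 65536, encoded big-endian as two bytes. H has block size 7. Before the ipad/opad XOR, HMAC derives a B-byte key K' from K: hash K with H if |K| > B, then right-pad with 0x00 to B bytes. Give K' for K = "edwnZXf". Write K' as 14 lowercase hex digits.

6564776e5a5866

Key "edwnZXf" = 65 64 77 6e 5a 58 66 is exactly B = 7 bytes: K' = 65 64 77 6e 5a 58 66.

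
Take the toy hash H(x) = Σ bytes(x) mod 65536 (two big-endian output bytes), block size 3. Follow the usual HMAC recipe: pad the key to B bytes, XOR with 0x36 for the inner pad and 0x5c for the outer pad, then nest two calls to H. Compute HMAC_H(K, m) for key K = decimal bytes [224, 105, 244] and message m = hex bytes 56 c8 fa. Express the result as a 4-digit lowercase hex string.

Key decimal bytes [224, 105, 244] = e0 69 f4 is exactly B = 3 bytes: K' = e0 69 f4.
K' ⊕ ipad = d6 5f c2.  K' ⊕ opad = bc 35 a8.
Inner input = (K'⊕ipad) ∥ m = d6 5f c2 ∥ 56 c8 fa.
Inner hash: sum = 214+95+194+86+200+250 = 1039 → 04 0f.
Outer input = (K'⊕opad) ∥ inner = bc 35 a8 ∥ 04 0f.
Outer hash (tag): sum = 188+53+168+4+15 = 428 → 01 ac.

01ac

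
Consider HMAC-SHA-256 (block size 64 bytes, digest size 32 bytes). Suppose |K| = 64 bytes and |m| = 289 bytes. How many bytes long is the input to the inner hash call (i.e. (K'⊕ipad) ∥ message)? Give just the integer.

353

Key is 64 ≤ 64 bytes, zero-padded: |K'| = 64.
Inner input = (K'⊕ipad) ∥ m → 64 + 289 = 353 bytes.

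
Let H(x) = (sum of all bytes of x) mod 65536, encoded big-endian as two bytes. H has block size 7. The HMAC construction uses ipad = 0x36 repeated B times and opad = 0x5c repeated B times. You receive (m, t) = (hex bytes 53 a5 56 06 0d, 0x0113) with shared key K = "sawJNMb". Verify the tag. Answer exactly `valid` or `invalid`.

Key "sawJNMb" = 73 61 77 4a 4e 4d 62 is exactly B = 7 bytes: K' = 73 61 77 4a 4e 4d 62.
K' ⊕ ipad = 45 57 41 7c 78 7b 54; K' ⊕ opad = 2f 3d 2b 16 12 11 3e.
Inner hash: sum = 69+87+65+124+120+123+84+83+165+86+6+13 = 1025 → 04 01.
Outer hash (recomputed tag): sum = 47+61+43+22+18+17+62+4+1 = 275 → 01 13.
Recomputed tag = 0113; claimed = 0113 → match.

valid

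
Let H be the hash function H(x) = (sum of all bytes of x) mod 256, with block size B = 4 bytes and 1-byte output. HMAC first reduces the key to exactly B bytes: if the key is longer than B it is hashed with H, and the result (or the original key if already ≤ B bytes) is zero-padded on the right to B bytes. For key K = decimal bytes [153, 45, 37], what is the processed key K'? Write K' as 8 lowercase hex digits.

Key decimal bytes [153, 45, 37] = 99 2d 25 is 3 bytes ≤ B = 4; zero-pad to 4 bytes: K' = 99 2d 25 00.

992d2500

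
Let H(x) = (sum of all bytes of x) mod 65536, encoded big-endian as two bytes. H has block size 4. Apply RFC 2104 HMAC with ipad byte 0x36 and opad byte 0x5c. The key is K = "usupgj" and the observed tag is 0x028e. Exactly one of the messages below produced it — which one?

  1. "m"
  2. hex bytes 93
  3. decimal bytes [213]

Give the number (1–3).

Key "usupgj" = 75 73 75 70 67 6a is 6 bytes > B = 4, so hash it first: H(key) = 02 9e, then zero-pad to 4 bytes: K' = 02 9e 00 00.
K' ⊕ ipad = 34 a8 36 36; K' ⊕ opad = 5e c2 5c 5c.
m1: inner = H(34 a8 36 36 6d) = 01 b5; tag = H(5e c2 5c 5c 01 b5) = 028e ← matches
m2: inner = H(34 a8 36 36 93) = 01 db; tag = H(5e c2 5c 5c 01 db) = 02b4
m3: inner = H(34 a8 36 36 d5) = 02 1d; tag = H(5e c2 5c 5c 02 1d) = 01f7

1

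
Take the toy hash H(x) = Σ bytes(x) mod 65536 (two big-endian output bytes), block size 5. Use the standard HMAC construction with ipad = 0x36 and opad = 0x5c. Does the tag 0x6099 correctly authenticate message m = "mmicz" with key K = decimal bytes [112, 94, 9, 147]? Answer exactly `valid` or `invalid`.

Key decimal bytes [112, 94, 9, 147] = 70 5e 09 93 is 4 bytes ≤ B = 5; zero-pad to 5 bytes: K' = 70 5e 09 93 00.
K' ⊕ ipad = 46 68 3f a5 36; K' ⊕ opad = 2c 02 55 cf 5c.
Inner hash: sum = 70+104+63+165+54+109+109+105+99+122 = 1000 → 03 e8.
Outer hash (recomputed tag): sum = 44+2+85+207+92+3+232 = 665 → 02 99.
Recomputed tag = 0299; claimed = 6099 → mismatch.

invalid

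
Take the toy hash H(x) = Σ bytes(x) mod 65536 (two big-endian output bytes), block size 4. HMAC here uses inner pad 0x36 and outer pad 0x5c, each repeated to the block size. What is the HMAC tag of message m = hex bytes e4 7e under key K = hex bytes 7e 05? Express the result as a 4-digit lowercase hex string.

Key hex bytes 7e 05 is 2 bytes ≤ B = 4; zero-pad to 4 bytes: K' = 7e 05 00 00.
K' ⊕ ipad = 48 33 36 36.  K' ⊕ opad = 22 59 5c 5c.
Inner input = (K'⊕ipad) ∥ m = 48 33 36 36 ∥ e4 7e.
Inner hash: sum = 72+51+54+54+228+126 = 585 → 02 49.
Outer input = (K'⊕opad) ∥ inner = 22 59 5c 5c ∥ 02 49.
Outer hash (tag): sum = 34+89+92+92+2+73 = 382 → 01 7e.

017e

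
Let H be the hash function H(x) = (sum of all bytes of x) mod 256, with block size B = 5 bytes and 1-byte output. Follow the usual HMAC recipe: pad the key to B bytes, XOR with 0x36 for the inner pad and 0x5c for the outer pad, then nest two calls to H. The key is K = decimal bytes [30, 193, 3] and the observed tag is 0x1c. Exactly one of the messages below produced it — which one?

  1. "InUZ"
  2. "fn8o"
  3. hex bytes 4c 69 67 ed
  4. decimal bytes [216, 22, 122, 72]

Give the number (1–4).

1

Key decimal bytes [30, 193, 3] = 1e c1 03 is 3 bytes ≤ B = 5; zero-pad to 5 bytes: K' = 1e c1 03 00 00.
K' ⊕ ipad = 28 f7 35 36 36; K' ⊕ opad = 42 9d 5f 5c 5c.
m1: inner = H(28 f7 35 36 36 49 6e 55 5a) = 26; tag = H(42 9d 5f 5c 5c 26) = 1c ← matches
m2: inner = H(28 f7 35 36 36 66 6e 38 6f) = 3b; tag = H(42 9d 5f 5c 5c 3b) = 31
m3: inner = H(28 f7 35 36 36 4c 69 67 ed) = c9; tag = H(42 9d 5f 5c 5c c9) = bf
m4: inner = H(28 f7 35 36 36 d8 16 7a 48) = 70; tag = H(42 9d 5f 5c 5c 70) = 66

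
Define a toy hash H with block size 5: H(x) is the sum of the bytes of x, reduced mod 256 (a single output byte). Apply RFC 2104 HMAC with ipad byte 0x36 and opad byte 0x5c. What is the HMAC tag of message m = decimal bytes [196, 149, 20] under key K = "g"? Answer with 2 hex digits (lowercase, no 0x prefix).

41

Key "g" = 67 is 1 byte ≤ B = 5; zero-pad to 5 bytes: K' = 67 00 00 00 00.
K' ⊕ ipad = 51 36 36 36 36.  K' ⊕ opad = 3b 5c 5c 5c 5c.
Inner input = (K'⊕ipad) ∥ m = 51 36 36 36 36 ∥ c4 95 14.
Inner hash: sum = 81+54+54+54+54+196+149+20 = 662; mod 256 = 150 → 96.
Outer input = (K'⊕opad) ∥ inner = 3b 5c 5c 5c 5c ∥ 96.
Outer hash (tag): sum = 59+92+92+92+92+150 = 577; mod 256 = 65 → 41.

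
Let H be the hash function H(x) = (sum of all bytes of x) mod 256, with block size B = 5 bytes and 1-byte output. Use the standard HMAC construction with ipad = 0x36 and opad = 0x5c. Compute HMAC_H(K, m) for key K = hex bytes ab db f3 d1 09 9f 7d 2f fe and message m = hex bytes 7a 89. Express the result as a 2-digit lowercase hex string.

b5

Key hex bytes ab db f3 d1 09 9f 7d 2f fe is 9 bytes > B = 5, so hash it first: H(key) = 9c, then zero-pad to 5 bytes: K' = 9c 00 00 00 00.
K' ⊕ ipad = aa 36 36 36 36.  K' ⊕ opad = c0 5c 5c 5c 5c.
Inner input = (K'⊕ipad) ∥ m = aa 36 36 36 36 ∥ 7a 89.
Inner hash: sum = 170+54+54+54+54+122+137 = 645; mod 256 = 133 → 85.
Outer input = (K'⊕opad) ∥ inner = c0 5c 5c 5c 5c ∥ 85.
Outer hash (tag): sum = 192+92+92+92+92+133 = 693; mod 256 = 181 → b5.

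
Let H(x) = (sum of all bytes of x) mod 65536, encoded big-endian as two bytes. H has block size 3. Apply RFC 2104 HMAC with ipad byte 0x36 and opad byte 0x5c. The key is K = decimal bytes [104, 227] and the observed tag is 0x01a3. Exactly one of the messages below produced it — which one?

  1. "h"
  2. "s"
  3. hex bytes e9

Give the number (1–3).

Key decimal bytes [104, 227] = 68 e3 is 2 bytes ≤ B = 3; zero-pad to 3 bytes: K' = 68 e3 00.
K' ⊕ ipad = 5e d5 36; K' ⊕ opad = 34 bf 5c.
m1: inner = H(5e d5 36 68) = 01 d1; tag = H(34 bf 5c 01 d1) = 0221
m2: inner = H(5e d5 36 73) = 01 dc; tag = H(34 bf 5c 01 dc) = 022c
m3: inner = H(5e d5 36 e9) = 02 52; tag = H(34 bf 5c 02 52) = 01a3 ← matches

3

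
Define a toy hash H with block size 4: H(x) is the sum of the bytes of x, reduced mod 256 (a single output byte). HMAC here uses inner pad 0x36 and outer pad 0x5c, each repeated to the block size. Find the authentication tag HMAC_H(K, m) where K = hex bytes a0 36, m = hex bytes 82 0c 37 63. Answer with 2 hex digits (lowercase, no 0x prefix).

Key hex bytes a0 36 is 2 bytes ≤ B = 4; zero-pad to 4 bytes: K' = a0 36 00 00.
K' ⊕ ipad = 96 00 36 36.  K' ⊕ opad = fc 6a 5c 5c.
Inner input = (K'⊕ipad) ∥ m = 96 00 36 36 ∥ 82 0c 37 63.
Inner hash: sum = 150+0+54+54+130+12+55+99 = 554; mod 256 = 42 → 2a.
Outer input = (K'⊕opad) ∥ inner = fc 6a 5c 5c ∥ 2a.
Outer hash (tag): sum = 252+106+92+92+42 = 584; mod 256 = 72 → 48.

48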